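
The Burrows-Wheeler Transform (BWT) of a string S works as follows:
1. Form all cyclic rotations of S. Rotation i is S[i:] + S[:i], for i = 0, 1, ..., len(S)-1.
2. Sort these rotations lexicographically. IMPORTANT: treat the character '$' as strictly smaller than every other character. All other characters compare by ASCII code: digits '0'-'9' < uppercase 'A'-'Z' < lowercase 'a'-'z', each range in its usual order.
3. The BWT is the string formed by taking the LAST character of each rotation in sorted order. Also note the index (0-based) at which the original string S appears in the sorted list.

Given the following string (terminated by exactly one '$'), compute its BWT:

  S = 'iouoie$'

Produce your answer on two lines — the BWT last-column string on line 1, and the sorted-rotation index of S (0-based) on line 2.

All 7 rotations (rotation i = S[i:]+S[:i]):
  rot[0] = iouoie$
  rot[1] = ouoie$i
  rot[2] = uoie$io
  rot[3] = oie$iou
  rot[4] = ie$iouo
  rot[5] = e$iouoi
  rot[6] = $iouoie
Sorted (with $ < everything):
  sorted[0] = $iouoie  (last char: 'e')
  sorted[1] = e$iouoi  (last char: 'i')
  sorted[2] = ie$iouo  (last char: 'o')
  sorted[3] = iouoie$  (last char: '$')
  sorted[4] = oie$iou  (last char: 'u')
  sorted[5] = ouoie$i  (last char: 'i')
  sorted[6] = uoie$io  (last char: 'o')
Last column: eio$uio
Original string S is at sorted index 3

Answer: eio$uio
3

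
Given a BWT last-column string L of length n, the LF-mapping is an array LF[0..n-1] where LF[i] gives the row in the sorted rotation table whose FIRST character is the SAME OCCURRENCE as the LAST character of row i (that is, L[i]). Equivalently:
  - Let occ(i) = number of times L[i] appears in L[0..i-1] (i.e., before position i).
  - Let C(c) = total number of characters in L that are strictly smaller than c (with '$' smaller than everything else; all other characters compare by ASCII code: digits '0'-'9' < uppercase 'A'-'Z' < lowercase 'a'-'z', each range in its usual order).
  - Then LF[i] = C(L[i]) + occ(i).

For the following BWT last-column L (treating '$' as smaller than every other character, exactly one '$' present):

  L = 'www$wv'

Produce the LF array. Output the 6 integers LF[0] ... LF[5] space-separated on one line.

Answer: 2 3 4 0 5 1

Derivation:
Char counts: '$':1, 'v':1, 'w':4
C (first-col start): C('$')=0, C('v')=1, C('w')=2
L[0]='w': occ=0, LF[0]=C('w')+0=2+0=2
L[1]='w': occ=1, LF[1]=C('w')+1=2+1=3
L[2]='w': occ=2, LF[2]=C('w')+2=2+2=4
L[3]='$': occ=0, LF[3]=C('$')+0=0+0=0
L[4]='w': occ=3, LF[4]=C('w')+3=2+3=5
L[5]='v': occ=0, LF[5]=C('v')+0=1+0=1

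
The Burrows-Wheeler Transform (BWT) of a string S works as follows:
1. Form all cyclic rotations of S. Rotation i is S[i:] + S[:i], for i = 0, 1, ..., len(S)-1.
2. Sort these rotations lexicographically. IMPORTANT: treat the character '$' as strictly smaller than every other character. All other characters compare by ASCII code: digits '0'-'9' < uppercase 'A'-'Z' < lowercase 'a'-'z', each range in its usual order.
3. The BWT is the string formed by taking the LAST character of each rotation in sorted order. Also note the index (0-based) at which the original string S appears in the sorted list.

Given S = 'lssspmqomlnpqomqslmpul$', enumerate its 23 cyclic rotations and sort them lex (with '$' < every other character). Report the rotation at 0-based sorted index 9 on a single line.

All 23 rotations (rotation i = S[i:]+S[:i]):
  rot[0] = lssspmqomlnpqomqslmpul$
  rot[1] = ssspmqomlnpqomqslmpul$l
  rot[2] = sspmqomlnpqomqslmpul$ls
  rot[3] = spmqomlnpqomqslmpul$lss
  rot[4] = pmqomlnpqomqslmpul$lsss
  rot[5] = mqomlnpqomqslmpul$lsssp
  rot[6] = qomlnpqomqslmpul$lssspm
  rot[7] = omlnpqomqslmpul$lssspmq
  rot[8] = mlnpqomqslmpul$lssspmqo
  rot[9] = lnpqomqslmpul$lssspmqom
  rot[10] = npqomqslmpul$lssspmqoml
  rot[11] = pqomqslmpul$lssspmqomln
  rot[12] = qomqslmpul$lssspmqomlnp
  rot[13] = omqslmpul$lssspmqomlnpq
  rot[14] = mqslmpul$lssspmqomlnpqo
  rot[15] = qslmpul$lssspmqomlnpqom
  rot[16] = slmpul$lssspmqomlnpqomq
  rot[17] = lmpul$lssspmqomlnpqomqs
  rot[18] = mpul$lssspmqomlnpqomqsl
  rot[19] = pul$lssspmqomlnpqomqslm
  rot[20] = ul$lssspmqomlnpqomqslmp
  rot[21] = l$lssspmqomlnpqomqslmpu
  rot[22] = $lssspmqomlnpqomqslmpul
Sorted (with $ < everything):
  sorted[0] = $lssspmqomlnpqomqslmpul
  sorted[1] = l$lssspmqomlnpqomqslmpu
  sorted[2] = lmpul$lssspmqomlnpqomqs
  sorted[3] = lnpqomqslmpul$lssspmqom
  sorted[4] = lssspmqomlnpqomqslmpul$
  sorted[5] = mlnpqomqslmpul$lssspmqo
  sorted[6] = mpul$lssspmqomlnpqomqsl
  sorted[7] = mqomlnpqomqslmpul$lsssp
  sorted[8] = mqslmpul$lssspmqomlnpqo
  sorted[9] = npqomqslmpul$lssspmqoml
  sorted[10] = omlnpqomqslmpul$lssspmq
  sorted[11] = omqslmpul$lssspmqomlnpq
  sorted[12] = pmqomlnpqomqslmpul$lsss
  sorted[13] = pqomqslmpul$lssspmqomln
  sorted[14] = pul$lssspmqomlnpqomqslm
  sorted[15] = qomlnpqomqslmpul$lssspm
  sorted[16] = qomqslmpul$lssspmqomlnp
  sorted[17] = qslmpul$lssspmqomlnpqom
  sorted[18] = slmpul$lssspmqomlnpqomq
  sorted[19] = spmqomlnpqomqslmpul$lss
  sorted[20] = sspmqomlnpqomqslmpul$ls
  sorted[21] = ssspmqomlnpqomqslmpul$l
  sorted[22] = ul$lssspmqomlnpqomqslmp
sorted[9] = npqomqslmpul$lssspmqoml

Answer: npqomqslmpul$lssspmqoml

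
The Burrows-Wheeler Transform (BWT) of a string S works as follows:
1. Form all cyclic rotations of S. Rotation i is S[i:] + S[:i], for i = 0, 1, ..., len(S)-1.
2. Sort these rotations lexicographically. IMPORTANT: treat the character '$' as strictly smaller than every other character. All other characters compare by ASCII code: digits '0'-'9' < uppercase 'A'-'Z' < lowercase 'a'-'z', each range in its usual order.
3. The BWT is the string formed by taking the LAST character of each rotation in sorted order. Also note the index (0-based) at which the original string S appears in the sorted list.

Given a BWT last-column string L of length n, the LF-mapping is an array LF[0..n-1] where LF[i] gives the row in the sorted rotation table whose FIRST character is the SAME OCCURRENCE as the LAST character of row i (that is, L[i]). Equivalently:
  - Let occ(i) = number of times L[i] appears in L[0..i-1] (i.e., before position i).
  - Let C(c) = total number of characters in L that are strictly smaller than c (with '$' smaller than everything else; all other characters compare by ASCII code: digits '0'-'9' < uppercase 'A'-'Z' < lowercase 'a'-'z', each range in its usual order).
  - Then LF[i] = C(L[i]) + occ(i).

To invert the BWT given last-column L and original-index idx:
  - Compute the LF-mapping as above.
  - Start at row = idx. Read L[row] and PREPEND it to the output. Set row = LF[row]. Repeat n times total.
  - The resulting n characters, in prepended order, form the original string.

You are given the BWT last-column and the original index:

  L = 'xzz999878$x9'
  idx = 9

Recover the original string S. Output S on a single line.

Answer: xz79z89998x$

Derivation:
LF mapping: 8 10 11 4 5 6 2 1 3 0 9 7
Walk LF starting at row 9, prepending L[row]:
  step 1: row=9, L[9]='$', prepend. Next row=LF[9]=0
  step 2: row=0, L[0]='x', prepend. Next row=LF[0]=8
  step 3: row=8, L[8]='8', prepend. Next row=LF[8]=3
  step 4: row=3, L[3]='9', prepend. Next row=LF[3]=4
  step 5: row=4, L[4]='9', prepend. Next row=LF[4]=5
  step 6: row=5, L[5]='9', prepend. Next row=LF[5]=6
  step 7: row=6, L[6]='8', prepend. Next row=LF[6]=2
  step 8: row=2, L[2]='z', prepend. Next row=LF[2]=11
  step 9: row=11, L[11]='9', prepend. Next row=LF[11]=7
  step 10: row=7, L[7]='7', prepend. Next row=LF[7]=1
  step 11: row=1, L[1]='z', prepend. Next row=LF[1]=10
  step 12: row=10, L[10]='x', prepend. Next row=LF[10]=9
Reversed output: xz79z89998x$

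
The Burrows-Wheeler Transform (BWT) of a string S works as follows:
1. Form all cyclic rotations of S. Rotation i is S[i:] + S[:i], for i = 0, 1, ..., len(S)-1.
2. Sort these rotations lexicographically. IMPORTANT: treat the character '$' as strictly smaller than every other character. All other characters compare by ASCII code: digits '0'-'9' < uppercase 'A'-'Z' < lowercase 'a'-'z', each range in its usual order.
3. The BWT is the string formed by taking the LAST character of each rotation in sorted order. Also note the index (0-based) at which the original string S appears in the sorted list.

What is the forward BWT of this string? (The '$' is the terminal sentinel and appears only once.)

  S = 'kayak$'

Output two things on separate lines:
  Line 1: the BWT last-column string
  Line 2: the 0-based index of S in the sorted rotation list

All 6 rotations (rotation i = S[i:]+S[:i]):
  rot[0] = kayak$
  rot[1] = ayak$k
  rot[2] = yak$ka
  rot[3] = ak$kay
  rot[4] = k$kaya
  rot[5] = $kayak
Sorted (with $ < everything):
  sorted[0] = $kayak  (last char: 'k')
  sorted[1] = ak$kay  (last char: 'y')
  sorted[2] = ayak$k  (last char: 'k')
  sorted[3] = k$kaya  (last char: 'a')
  sorted[4] = kayak$  (last char: '$')
  sorted[5] = yak$ka  (last char: 'a')
Last column: kyka$a
Original string S is at sorted index 4

Answer: kyka$a
4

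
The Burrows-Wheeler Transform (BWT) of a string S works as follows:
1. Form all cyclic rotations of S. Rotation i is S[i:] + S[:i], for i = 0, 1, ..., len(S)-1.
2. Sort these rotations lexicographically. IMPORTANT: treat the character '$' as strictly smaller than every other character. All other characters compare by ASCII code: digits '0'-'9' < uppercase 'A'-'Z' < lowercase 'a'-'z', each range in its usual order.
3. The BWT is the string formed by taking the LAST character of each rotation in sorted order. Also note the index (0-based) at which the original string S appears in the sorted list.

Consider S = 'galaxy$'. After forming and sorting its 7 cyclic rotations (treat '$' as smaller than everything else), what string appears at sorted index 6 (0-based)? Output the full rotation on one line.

Answer: y$galax

Derivation:
All 7 rotations (rotation i = S[i:]+S[:i]):
  rot[0] = galaxy$
  rot[1] = alaxy$g
  rot[2] = laxy$ga
  rot[3] = axy$gal
  rot[4] = xy$gala
  rot[5] = y$galax
  rot[6] = $galaxy
Sorted (with $ < everything):
  sorted[0] = $galaxy
  sorted[1] = alaxy$g
  sorted[2] = axy$gal
  sorted[3] = galaxy$
  sorted[4] = laxy$ga
  sorted[5] = xy$gala
  sorted[6] = y$galax
sorted[6] = y$galax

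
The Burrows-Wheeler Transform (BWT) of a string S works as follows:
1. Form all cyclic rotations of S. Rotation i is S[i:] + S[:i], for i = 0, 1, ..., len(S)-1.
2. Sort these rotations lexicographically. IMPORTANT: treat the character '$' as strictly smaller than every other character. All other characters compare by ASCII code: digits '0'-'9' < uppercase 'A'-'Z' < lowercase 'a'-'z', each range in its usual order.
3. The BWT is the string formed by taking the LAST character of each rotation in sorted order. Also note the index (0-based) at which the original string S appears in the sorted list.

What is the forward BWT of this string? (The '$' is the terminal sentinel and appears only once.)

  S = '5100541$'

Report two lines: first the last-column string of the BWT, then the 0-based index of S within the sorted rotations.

All 8 rotations (rotation i = S[i:]+S[:i]):
  rot[0] = 5100541$
  rot[1] = 100541$5
  rot[2] = 00541$51
  rot[3] = 0541$510
  rot[4] = 541$5100
  rot[5] = 41$51005
  rot[6] = 1$510054
  rot[7] = $5100541
Sorted (with $ < everything):
  sorted[0] = $5100541  (last char: '1')
  sorted[1] = 00541$51  (last char: '1')
  sorted[2] = 0541$510  (last char: '0')
  sorted[3] = 1$510054  (last char: '4')
  sorted[4] = 100541$5  (last char: '5')
  sorted[5] = 41$51005  (last char: '5')
  sorted[6] = 5100541$  (last char: '$')
  sorted[7] = 541$5100  (last char: '0')
Last column: 110455$0
Original string S is at sorted index 6

Answer: 110455$0
6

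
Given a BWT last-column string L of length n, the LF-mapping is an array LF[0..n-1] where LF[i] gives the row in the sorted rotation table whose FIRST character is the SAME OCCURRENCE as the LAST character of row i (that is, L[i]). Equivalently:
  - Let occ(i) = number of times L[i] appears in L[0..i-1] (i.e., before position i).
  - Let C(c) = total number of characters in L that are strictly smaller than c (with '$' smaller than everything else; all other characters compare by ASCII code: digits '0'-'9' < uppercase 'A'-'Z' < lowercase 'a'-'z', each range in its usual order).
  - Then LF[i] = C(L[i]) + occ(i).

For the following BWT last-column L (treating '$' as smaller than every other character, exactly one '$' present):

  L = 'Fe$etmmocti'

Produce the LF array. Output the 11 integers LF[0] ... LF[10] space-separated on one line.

Char counts: '$':1, 'F':1, 'c':1, 'e':2, 'i':1, 'm':2, 'o':1, 't':2
C (first-col start): C('$')=0, C('F')=1, C('c')=2, C('e')=3, C('i')=5, C('m')=6, C('o')=8, C('t')=9
L[0]='F': occ=0, LF[0]=C('F')+0=1+0=1
L[1]='e': occ=0, LF[1]=C('e')+0=3+0=3
L[2]='$': occ=0, LF[2]=C('$')+0=0+0=0
L[3]='e': occ=1, LF[3]=C('e')+1=3+1=4
L[4]='t': occ=0, LF[4]=C('t')+0=9+0=9
L[5]='m': occ=0, LF[5]=C('m')+0=6+0=6
L[6]='m': occ=1, LF[6]=C('m')+1=6+1=7
L[7]='o': occ=0, LF[7]=C('o')+0=8+0=8
L[8]='c': occ=0, LF[8]=C('c')+0=2+0=2
L[9]='t': occ=1, LF[9]=C('t')+1=9+1=10
L[10]='i': occ=0, LF[10]=C('i')+0=5+0=5

Answer: 1 3 0 4 9 6 7 8 2 10 5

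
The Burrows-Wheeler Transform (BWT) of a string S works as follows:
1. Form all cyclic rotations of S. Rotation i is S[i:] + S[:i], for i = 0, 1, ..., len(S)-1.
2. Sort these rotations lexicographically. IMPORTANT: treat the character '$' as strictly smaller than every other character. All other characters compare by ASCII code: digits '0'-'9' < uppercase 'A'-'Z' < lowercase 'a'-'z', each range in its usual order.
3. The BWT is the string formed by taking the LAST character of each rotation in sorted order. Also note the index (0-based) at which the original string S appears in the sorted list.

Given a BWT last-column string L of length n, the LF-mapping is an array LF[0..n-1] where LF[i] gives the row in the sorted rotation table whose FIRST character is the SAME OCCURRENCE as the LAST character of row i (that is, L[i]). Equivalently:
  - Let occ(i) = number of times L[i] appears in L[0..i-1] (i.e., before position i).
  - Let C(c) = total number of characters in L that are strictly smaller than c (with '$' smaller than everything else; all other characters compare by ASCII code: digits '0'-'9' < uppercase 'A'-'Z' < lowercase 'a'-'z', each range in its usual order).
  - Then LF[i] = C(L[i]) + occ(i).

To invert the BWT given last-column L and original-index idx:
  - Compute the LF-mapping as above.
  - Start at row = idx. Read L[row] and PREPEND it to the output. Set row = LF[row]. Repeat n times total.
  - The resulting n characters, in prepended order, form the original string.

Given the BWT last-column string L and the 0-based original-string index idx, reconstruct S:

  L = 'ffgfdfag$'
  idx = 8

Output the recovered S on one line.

LF mapping: 3 4 7 5 2 6 1 8 0
Walk LF starting at row 8, prepending L[row]:
  step 1: row=8, L[8]='$', prepend. Next row=LF[8]=0
  step 2: row=0, L[0]='f', prepend. Next row=LF[0]=3
  step 3: row=3, L[3]='f', prepend. Next row=LF[3]=5
  step 4: row=5, L[5]='f', prepend. Next row=LF[5]=6
  step 5: row=6, L[6]='a', prepend. Next row=LF[6]=1
  step 6: row=1, L[1]='f', prepend. Next row=LF[1]=4
  step 7: row=4, L[4]='d', prepend. Next row=LF[4]=2
  step 8: row=2, L[2]='g', prepend. Next row=LF[2]=7
  step 9: row=7, L[7]='g', prepend. Next row=LF[7]=8
Reversed output: ggdfafff$

Answer: ggdfafff$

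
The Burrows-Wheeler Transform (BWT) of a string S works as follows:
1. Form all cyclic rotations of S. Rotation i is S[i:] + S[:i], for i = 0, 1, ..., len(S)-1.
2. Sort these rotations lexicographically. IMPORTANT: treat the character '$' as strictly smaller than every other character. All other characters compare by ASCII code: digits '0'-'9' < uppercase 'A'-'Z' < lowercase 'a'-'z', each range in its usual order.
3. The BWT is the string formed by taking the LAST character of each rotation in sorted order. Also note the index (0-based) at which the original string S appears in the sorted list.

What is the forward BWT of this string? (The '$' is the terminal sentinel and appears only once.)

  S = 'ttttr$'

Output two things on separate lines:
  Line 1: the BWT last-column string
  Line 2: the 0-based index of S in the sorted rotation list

All 6 rotations (rotation i = S[i:]+S[:i]):
  rot[0] = ttttr$
  rot[1] = tttr$t
  rot[2] = ttr$tt
  rot[3] = tr$ttt
  rot[4] = r$tttt
  rot[5] = $ttttr
Sorted (with $ < everything):
  sorted[0] = $ttttr  (last char: 'r')
  sorted[1] = r$tttt  (last char: 't')
  sorted[2] = tr$ttt  (last char: 't')
  sorted[3] = ttr$tt  (last char: 't')
  sorted[4] = tttr$t  (last char: 't')
  sorted[5] = ttttr$  (last char: '$')
Last column: rtttt$
Original string S is at sorted index 5

Answer: rtttt$
5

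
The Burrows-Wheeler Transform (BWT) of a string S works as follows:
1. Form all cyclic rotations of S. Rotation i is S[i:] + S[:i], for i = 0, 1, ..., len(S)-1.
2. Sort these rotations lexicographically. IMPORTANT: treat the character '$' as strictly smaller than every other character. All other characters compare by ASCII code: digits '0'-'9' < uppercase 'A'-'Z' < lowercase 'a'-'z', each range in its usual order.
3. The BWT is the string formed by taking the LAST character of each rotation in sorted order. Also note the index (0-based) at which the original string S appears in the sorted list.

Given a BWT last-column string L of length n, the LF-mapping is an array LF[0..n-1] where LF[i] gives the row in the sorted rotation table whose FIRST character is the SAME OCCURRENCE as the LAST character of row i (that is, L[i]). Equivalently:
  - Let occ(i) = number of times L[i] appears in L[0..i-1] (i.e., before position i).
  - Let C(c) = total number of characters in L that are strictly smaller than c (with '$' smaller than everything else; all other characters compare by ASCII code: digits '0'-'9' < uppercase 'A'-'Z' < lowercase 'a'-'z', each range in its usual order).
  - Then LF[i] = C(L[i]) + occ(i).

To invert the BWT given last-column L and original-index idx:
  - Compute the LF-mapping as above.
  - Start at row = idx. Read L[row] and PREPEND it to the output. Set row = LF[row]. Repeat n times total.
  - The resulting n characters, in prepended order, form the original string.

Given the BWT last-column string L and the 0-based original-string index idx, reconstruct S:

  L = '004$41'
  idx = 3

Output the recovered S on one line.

Answer: 14400$

Derivation:
LF mapping: 1 2 4 0 5 3
Walk LF starting at row 3, prepending L[row]:
  step 1: row=3, L[3]='$', prepend. Next row=LF[3]=0
  step 2: row=0, L[0]='0', prepend. Next row=LF[0]=1
  step 3: row=1, L[1]='0', prepend. Next row=LF[1]=2
  step 4: row=2, L[2]='4', prepend. Next row=LF[2]=4
  step 5: row=4, L[4]='4', prepend. Next row=LF[4]=5
  step 6: row=5, L[5]='1', prepend. Next row=LF[5]=3
Reversed output: 14400$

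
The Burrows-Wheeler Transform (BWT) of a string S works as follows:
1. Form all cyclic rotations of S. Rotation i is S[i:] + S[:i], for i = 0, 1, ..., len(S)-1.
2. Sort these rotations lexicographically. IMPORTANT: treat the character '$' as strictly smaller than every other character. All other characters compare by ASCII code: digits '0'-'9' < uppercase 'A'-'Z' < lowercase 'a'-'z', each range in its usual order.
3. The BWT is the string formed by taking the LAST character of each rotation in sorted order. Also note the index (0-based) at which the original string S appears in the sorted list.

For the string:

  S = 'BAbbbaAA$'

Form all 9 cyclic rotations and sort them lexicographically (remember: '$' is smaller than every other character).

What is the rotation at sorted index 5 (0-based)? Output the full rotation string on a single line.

All 9 rotations (rotation i = S[i:]+S[:i]):
  rot[0] = BAbbbaAA$
  rot[1] = AbbbaAA$B
  rot[2] = bbbaAA$BA
  rot[3] = bbaAA$BAb
  rot[4] = baAA$BAbb
  rot[5] = aAA$BAbbb
  rot[6] = AA$BAbbba
  rot[7] = A$BAbbbaA
  rot[8] = $BAbbbaAA
Sorted (with $ < everything):
  sorted[0] = $BAbbbaAA
  sorted[1] = A$BAbbbaA
  sorted[2] = AA$BAbbba
  sorted[3] = AbbbaAA$B
  sorted[4] = BAbbbaAA$
  sorted[5] = aAA$BAbbb
  sorted[6] = baAA$BAbb
  sorted[7] = bbaAA$BAb
  sorted[8] = bbbaAA$BA
sorted[5] = aAA$BAbbb

Answer: aAA$BAbbb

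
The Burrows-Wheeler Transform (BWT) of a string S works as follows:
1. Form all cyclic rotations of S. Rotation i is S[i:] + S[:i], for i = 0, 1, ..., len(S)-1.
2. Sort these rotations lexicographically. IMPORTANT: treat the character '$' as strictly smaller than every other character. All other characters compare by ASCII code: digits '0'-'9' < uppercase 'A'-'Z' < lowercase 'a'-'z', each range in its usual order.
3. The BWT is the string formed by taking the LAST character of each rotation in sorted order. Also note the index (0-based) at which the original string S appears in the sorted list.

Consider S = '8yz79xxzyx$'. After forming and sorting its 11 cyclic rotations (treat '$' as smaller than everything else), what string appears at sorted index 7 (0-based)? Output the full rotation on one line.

Answer: yx$8yz79xxz

Derivation:
All 11 rotations (rotation i = S[i:]+S[:i]):
  rot[0] = 8yz79xxzyx$
  rot[1] = yz79xxzyx$8
  rot[2] = z79xxzyx$8y
  rot[3] = 79xxzyx$8yz
  rot[4] = 9xxzyx$8yz7
  rot[5] = xxzyx$8yz79
  rot[6] = xzyx$8yz79x
  rot[7] = zyx$8yz79xx
  rot[8] = yx$8yz79xxz
  rot[9] = x$8yz79xxzy
  rot[10] = $8yz79xxzyx
Sorted (with $ < everything):
  sorted[0] = $8yz79xxzyx
  sorted[1] = 79xxzyx$8yz
  sorted[2] = 8yz79xxzyx$
  sorted[3] = 9xxzyx$8yz7
  sorted[4] = x$8yz79xxzy
  sorted[5] = xxzyx$8yz79
  sorted[6] = xzyx$8yz79x
  sorted[7] = yx$8yz79xxz
  sorted[8] = yz79xxzyx$8
  sorted[9] = z79xxzyx$8y
  sorted[10] = zyx$8yz79xx
sorted[7] = yx$8yz79xxz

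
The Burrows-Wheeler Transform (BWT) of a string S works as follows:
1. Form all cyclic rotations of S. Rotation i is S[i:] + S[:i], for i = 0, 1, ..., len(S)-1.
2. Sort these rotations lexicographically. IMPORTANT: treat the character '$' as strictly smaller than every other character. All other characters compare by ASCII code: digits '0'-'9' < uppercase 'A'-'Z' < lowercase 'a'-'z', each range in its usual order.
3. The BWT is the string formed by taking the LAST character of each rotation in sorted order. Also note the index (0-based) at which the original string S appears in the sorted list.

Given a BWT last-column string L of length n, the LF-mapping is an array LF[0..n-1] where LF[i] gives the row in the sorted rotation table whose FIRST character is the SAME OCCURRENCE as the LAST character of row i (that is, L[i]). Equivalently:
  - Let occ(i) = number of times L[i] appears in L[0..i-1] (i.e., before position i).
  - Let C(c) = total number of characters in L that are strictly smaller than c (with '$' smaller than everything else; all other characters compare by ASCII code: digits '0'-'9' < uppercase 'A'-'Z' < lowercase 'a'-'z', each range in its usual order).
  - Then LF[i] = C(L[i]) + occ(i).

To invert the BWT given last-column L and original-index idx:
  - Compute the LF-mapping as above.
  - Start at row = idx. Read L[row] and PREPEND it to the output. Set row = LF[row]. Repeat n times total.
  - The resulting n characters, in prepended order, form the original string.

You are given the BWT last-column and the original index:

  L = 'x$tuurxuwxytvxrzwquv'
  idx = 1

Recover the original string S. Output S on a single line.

Answer: qxwxuyvwuutrtvzxurx$

Derivation:
LF mapping: 14 0 4 6 7 2 15 8 12 16 18 5 10 17 3 19 13 1 9 11
Walk LF starting at row 1, prepending L[row]:
  step 1: row=1, L[1]='$', prepend. Next row=LF[1]=0
  step 2: row=0, L[0]='x', prepend. Next row=LF[0]=14
  step 3: row=14, L[14]='r', prepend. Next row=LF[14]=3
  step 4: row=3, L[3]='u', prepend. Next row=LF[3]=6
  step 5: row=6, L[6]='x', prepend. Next row=LF[6]=15
  step 6: row=15, L[15]='z', prepend. Next row=LF[15]=19
  step 7: row=19, L[19]='v', prepend. Next row=LF[19]=11
  step 8: row=11, L[11]='t', prepend. Next row=LF[11]=5
  step 9: row=5, L[5]='r', prepend. Next row=LF[5]=2
  step 10: row=2, L[2]='t', prepend. Next row=LF[2]=4
  step 11: row=4, L[4]='u', prepend. Next row=LF[4]=7
  step 12: row=7, L[7]='u', prepend. Next row=LF[7]=8
  step 13: row=8, L[8]='w', prepend. Next row=LF[8]=12
  step 14: row=12, L[12]='v', prepend. Next row=LF[12]=10
  step 15: row=10, L[10]='y', prepend. Next row=LF[10]=18
  step 16: row=18, L[18]='u', prepend. Next row=LF[18]=9
  step 17: row=9, L[9]='x', prepend. Next row=LF[9]=16
  step 18: row=16, L[16]='w', prepend. Next row=LF[16]=13
  step 19: row=13, L[13]='x', prepend. Next row=LF[13]=17
  step 20: row=17, L[17]='q', prepend. Next row=LF[17]=1
Reversed output: qxwxuyvwuutrtvzxurx$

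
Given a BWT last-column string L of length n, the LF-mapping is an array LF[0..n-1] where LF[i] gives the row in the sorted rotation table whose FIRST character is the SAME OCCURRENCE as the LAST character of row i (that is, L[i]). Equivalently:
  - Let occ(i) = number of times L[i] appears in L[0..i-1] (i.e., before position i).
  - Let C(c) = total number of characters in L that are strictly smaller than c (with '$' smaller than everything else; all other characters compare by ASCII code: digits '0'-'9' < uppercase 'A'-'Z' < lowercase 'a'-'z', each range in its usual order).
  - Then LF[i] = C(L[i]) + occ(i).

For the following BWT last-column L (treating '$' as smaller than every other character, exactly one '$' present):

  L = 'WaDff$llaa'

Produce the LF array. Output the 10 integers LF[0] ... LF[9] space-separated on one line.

Char counts: '$':1, 'D':1, 'W':1, 'a':3, 'f':2, 'l':2
C (first-col start): C('$')=0, C('D')=1, C('W')=2, C('a')=3, C('f')=6, C('l')=8
L[0]='W': occ=0, LF[0]=C('W')+0=2+0=2
L[1]='a': occ=0, LF[1]=C('a')+0=3+0=3
L[2]='D': occ=0, LF[2]=C('D')+0=1+0=1
L[3]='f': occ=0, LF[3]=C('f')+0=6+0=6
L[4]='f': occ=1, LF[4]=C('f')+1=6+1=7
L[5]='$': occ=0, LF[5]=C('$')+0=0+0=0
L[6]='l': occ=0, LF[6]=C('l')+0=8+0=8
L[7]='l': occ=1, LF[7]=C('l')+1=8+1=9
L[8]='a': occ=1, LF[8]=C('a')+1=3+1=4
L[9]='a': occ=2, LF[9]=C('a')+2=3+2=5

Answer: 2 3 1 6 7 0 8 9 4 5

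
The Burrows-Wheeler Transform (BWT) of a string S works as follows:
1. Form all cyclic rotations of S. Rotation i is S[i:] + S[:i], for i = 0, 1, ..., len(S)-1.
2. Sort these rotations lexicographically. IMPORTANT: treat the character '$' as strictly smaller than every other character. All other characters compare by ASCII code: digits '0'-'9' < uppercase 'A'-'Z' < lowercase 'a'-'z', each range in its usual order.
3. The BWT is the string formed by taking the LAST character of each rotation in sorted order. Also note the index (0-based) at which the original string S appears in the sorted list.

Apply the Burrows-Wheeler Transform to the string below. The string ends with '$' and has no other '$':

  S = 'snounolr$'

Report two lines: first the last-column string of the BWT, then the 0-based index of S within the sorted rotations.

All 9 rotations (rotation i = S[i:]+S[:i]):
  rot[0] = snounolr$
  rot[1] = nounolr$s
  rot[2] = ounolr$sn
  rot[3] = unolr$sno
  rot[4] = nolr$snou
  rot[5] = olr$snoun
  rot[6] = lr$snouno
  rot[7] = r$snounol
  rot[8] = $snounolr
Sorted (with $ < everything):
  sorted[0] = $snounolr  (last char: 'r')
  sorted[1] = lr$snouno  (last char: 'o')
  sorted[2] = nolr$snou  (last char: 'u')
  sorted[3] = nounolr$s  (last char: 's')
  sorted[4] = olr$snoun  (last char: 'n')
  sorted[5] = ounolr$sn  (last char: 'n')
  sorted[6] = r$snounol  (last char: 'l')
  sorted[7] = snounolr$  (last char: '$')
  sorted[8] = unolr$sno  (last char: 'o')
Last column: rousnnl$o
Original string S is at sorted index 7

Answer: rousnnl$o
7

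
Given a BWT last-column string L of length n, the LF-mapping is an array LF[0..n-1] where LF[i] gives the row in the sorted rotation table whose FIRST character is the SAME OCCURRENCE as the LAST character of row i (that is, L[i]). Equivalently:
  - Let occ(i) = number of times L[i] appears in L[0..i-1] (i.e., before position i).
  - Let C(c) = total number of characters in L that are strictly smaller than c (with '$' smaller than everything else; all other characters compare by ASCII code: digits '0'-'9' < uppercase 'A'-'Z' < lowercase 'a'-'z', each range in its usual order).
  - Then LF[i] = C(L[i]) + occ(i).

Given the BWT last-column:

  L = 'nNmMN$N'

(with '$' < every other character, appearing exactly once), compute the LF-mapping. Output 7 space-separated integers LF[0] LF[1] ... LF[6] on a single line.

Answer: 6 2 5 1 3 0 4

Derivation:
Char counts: '$':1, 'M':1, 'N':3, 'm':1, 'n':1
C (first-col start): C('$')=0, C('M')=1, C('N')=2, C('m')=5, C('n')=6
L[0]='n': occ=0, LF[0]=C('n')+0=6+0=6
L[1]='N': occ=0, LF[1]=C('N')+0=2+0=2
L[2]='m': occ=0, LF[2]=C('m')+0=5+0=5
L[3]='M': occ=0, LF[3]=C('M')+0=1+0=1
L[4]='N': occ=1, LF[4]=C('N')+1=2+1=3
L[5]='$': occ=0, LF[5]=C('$')+0=0+0=0
L[6]='N': occ=2, LF[6]=C('N')+2=2+2=4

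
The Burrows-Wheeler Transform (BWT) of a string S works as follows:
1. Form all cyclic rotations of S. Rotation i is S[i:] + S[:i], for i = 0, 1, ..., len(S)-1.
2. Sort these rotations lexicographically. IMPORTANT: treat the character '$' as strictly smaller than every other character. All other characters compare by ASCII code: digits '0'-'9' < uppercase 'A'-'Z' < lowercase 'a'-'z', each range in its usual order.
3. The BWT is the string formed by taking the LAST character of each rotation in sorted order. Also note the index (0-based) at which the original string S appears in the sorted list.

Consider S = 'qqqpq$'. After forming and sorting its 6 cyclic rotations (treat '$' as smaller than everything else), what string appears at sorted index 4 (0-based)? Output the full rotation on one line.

All 6 rotations (rotation i = S[i:]+S[:i]):
  rot[0] = qqqpq$
  rot[1] = qqpq$q
  rot[2] = qpq$qq
  rot[3] = pq$qqq
  rot[4] = q$qqqp
  rot[5] = $qqqpq
Sorted (with $ < everything):
  sorted[0] = $qqqpq
  sorted[1] = pq$qqq
  sorted[2] = q$qqqp
  sorted[3] = qpq$qq
  sorted[4] = qqpq$q
  sorted[5] = qqqpq$
sorted[4] = qqpq$q

Answer: qqpq$q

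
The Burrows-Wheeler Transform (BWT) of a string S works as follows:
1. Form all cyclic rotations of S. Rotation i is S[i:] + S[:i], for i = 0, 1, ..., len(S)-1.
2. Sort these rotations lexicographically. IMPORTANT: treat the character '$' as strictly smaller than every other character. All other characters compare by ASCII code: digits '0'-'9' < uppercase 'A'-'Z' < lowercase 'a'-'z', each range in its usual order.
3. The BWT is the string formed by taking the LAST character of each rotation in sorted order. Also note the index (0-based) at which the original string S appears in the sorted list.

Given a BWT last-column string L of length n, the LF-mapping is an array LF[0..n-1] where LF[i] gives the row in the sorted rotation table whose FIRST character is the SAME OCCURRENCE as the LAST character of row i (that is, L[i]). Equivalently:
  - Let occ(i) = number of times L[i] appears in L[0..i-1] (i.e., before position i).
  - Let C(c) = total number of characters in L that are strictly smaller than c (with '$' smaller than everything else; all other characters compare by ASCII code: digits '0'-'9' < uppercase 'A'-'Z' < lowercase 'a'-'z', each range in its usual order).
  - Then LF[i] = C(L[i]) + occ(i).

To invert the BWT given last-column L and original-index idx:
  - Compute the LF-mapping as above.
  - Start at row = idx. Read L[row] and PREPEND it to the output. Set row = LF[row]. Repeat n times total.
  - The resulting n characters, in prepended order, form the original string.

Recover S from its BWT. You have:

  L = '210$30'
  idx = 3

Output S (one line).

Answer: 10032$

Derivation:
LF mapping: 4 3 1 0 5 2
Walk LF starting at row 3, prepending L[row]:
  step 1: row=3, L[3]='$', prepend. Next row=LF[3]=0
  step 2: row=0, L[0]='2', prepend. Next row=LF[0]=4
  step 3: row=4, L[4]='3', prepend. Next row=LF[4]=5
  step 4: row=5, L[5]='0', prepend. Next row=LF[5]=2
  step 5: row=2, L[2]='0', prepend. Next row=LF[2]=1
  step 6: row=1, L[1]='1', prepend. Next row=LF[1]=3
Reversed output: 10032$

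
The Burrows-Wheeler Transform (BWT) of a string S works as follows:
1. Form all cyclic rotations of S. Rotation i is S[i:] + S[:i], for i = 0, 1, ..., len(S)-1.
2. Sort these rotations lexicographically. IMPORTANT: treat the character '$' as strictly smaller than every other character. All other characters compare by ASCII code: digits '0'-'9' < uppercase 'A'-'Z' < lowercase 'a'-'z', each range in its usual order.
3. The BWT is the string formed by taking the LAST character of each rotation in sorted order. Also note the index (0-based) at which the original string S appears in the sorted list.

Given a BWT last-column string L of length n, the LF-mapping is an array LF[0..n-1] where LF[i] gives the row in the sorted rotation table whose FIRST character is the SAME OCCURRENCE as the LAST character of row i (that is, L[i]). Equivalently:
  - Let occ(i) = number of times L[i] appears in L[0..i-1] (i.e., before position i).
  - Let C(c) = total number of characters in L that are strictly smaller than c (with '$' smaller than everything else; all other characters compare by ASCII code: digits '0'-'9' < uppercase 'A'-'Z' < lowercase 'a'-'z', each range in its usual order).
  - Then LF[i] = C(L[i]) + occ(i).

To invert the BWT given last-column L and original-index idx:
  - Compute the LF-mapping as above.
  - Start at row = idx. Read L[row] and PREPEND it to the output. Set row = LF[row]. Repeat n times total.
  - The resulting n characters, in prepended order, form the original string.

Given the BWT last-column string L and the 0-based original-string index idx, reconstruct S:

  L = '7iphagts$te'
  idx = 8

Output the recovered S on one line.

LF mapping: 1 6 7 5 2 4 9 8 0 10 3
Walk LF starting at row 8, prepending L[row]:
  step 1: row=8, L[8]='$', prepend. Next row=LF[8]=0
  step 2: row=0, L[0]='7', prepend. Next row=LF[0]=1
  step 3: row=1, L[1]='i', prepend. Next row=LF[1]=6
  step 4: row=6, L[6]='t', prepend. Next row=LF[6]=9
  step 5: row=9, L[9]='t', prepend. Next row=LF[9]=10
  step 6: row=10, L[10]='e', prepend. Next row=LF[10]=3
  step 7: row=3, L[3]='h', prepend. Next row=LF[3]=5
  step 8: row=5, L[5]='g', prepend. Next row=LF[5]=4
  step 9: row=4, L[4]='a', prepend. Next row=LF[4]=2
  step 10: row=2, L[2]='p', prepend. Next row=LF[2]=7
  step 11: row=7, L[7]='s', prepend. Next row=LF[7]=8
Reversed output: spaghetti7$

Answer: spaghetti7$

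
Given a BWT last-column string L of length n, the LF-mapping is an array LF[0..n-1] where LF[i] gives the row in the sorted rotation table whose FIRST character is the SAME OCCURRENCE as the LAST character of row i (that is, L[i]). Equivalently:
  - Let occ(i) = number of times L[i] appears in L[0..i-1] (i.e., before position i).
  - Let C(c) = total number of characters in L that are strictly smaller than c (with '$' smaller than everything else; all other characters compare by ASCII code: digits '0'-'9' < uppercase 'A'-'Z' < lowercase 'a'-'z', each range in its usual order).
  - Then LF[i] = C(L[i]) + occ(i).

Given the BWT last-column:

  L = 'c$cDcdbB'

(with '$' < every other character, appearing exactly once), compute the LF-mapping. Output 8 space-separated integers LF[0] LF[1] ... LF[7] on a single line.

Char counts: '$':1, 'B':1, 'D':1, 'b':1, 'c':3, 'd':1
C (first-col start): C('$')=0, C('B')=1, C('D')=2, C('b')=3, C('c')=4, C('d')=7
L[0]='c': occ=0, LF[0]=C('c')+0=4+0=4
L[1]='$': occ=0, LF[1]=C('$')+0=0+0=0
L[2]='c': occ=1, LF[2]=C('c')+1=4+1=5
L[3]='D': occ=0, LF[3]=C('D')+0=2+0=2
L[4]='c': occ=2, LF[4]=C('c')+2=4+2=6
L[5]='d': occ=0, LF[5]=C('d')+0=7+0=7
L[6]='b': occ=0, LF[6]=C('b')+0=3+0=3
L[7]='B': occ=0, LF[7]=C('B')+0=1+0=1

Answer: 4 0 5 2 6 7 3 1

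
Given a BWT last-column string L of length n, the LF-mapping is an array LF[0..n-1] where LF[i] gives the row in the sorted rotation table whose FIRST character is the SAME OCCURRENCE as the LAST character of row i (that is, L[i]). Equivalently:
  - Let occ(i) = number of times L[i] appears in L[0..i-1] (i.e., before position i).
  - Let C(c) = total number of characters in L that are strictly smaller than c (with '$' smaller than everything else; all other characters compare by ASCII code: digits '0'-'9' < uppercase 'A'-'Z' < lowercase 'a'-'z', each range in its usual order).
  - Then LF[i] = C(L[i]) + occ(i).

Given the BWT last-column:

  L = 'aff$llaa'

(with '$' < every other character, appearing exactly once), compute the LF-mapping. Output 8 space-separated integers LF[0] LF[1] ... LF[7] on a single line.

Char counts: '$':1, 'a':3, 'f':2, 'l':2
C (first-col start): C('$')=0, C('a')=1, C('f')=4, C('l')=6
L[0]='a': occ=0, LF[0]=C('a')+0=1+0=1
L[1]='f': occ=0, LF[1]=C('f')+0=4+0=4
L[2]='f': occ=1, LF[2]=C('f')+1=4+1=5
L[3]='$': occ=0, LF[3]=C('$')+0=0+0=0
L[4]='l': occ=0, LF[4]=C('l')+0=6+0=6
L[5]='l': occ=1, LF[5]=C('l')+1=6+1=7
L[6]='a': occ=1, LF[6]=C('a')+1=1+1=2
L[7]='a': occ=2, LF[7]=C('a')+2=1+2=3

Answer: 1 4 5 0 6 7 2 3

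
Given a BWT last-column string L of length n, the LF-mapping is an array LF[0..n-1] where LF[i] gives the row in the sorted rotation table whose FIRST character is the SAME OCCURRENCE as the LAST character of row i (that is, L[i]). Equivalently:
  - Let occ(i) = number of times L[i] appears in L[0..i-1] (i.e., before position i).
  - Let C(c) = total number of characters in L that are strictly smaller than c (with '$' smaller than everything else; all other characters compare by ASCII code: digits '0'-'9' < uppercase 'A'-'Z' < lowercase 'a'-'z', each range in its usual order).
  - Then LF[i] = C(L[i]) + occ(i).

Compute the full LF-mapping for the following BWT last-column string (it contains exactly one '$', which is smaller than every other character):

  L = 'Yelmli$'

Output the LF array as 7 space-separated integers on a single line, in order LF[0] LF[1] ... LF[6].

Answer: 1 2 4 6 5 3 0

Derivation:
Char counts: '$':1, 'Y':1, 'e':1, 'i':1, 'l':2, 'm':1
C (first-col start): C('$')=0, C('Y')=1, C('e')=2, C('i')=3, C('l')=4, C('m')=6
L[0]='Y': occ=0, LF[0]=C('Y')+0=1+0=1
L[1]='e': occ=0, LF[1]=C('e')+0=2+0=2
L[2]='l': occ=0, LF[2]=C('l')+0=4+0=4
L[3]='m': occ=0, LF[3]=C('m')+0=6+0=6
L[4]='l': occ=1, LF[4]=C('l')+1=4+1=5
L[5]='i': occ=0, LF[5]=C('i')+0=3+0=3
L[6]='$': occ=0, LF[6]=C('$')+0=0+0=0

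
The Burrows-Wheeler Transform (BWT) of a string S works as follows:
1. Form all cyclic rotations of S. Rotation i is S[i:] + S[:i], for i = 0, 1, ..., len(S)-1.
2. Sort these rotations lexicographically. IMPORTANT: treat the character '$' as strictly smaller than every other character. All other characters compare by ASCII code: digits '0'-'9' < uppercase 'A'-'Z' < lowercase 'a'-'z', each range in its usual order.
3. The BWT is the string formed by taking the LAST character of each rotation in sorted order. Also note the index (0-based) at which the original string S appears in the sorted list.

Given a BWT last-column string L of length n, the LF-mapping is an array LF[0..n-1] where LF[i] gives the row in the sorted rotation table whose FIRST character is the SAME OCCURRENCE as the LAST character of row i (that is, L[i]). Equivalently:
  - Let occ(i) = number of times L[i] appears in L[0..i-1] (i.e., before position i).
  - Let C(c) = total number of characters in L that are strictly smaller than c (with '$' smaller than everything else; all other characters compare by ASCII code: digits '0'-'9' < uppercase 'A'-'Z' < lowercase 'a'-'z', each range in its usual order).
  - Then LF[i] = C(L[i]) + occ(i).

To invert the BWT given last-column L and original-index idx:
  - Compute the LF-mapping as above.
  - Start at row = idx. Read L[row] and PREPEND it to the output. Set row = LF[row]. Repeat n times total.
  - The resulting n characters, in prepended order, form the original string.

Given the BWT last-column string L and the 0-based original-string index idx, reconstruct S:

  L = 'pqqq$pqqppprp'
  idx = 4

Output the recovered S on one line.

LF mapping: 1 7 8 9 0 2 10 11 3 4 5 12 6
Walk LF starting at row 4, prepending L[row]:
  step 1: row=4, L[4]='$', prepend. Next row=LF[4]=0
  step 2: row=0, L[0]='p', prepend. Next row=LF[0]=1
  step 3: row=1, L[1]='q', prepend. Next row=LF[1]=7
  step 4: row=7, L[7]='q', prepend. Next row=LF[7]=11
  step 5: row=11, L[11]='r', prepend. Next row=LF[11]=12
  step 6: row=12, L[12]='p', prepend. Next row=LF[12]=6
  step 7: row=6, L[6]='q', prepend. Next row=LF[6]=10
  step 8: row=10, L[10]='p', prepend. Next row=LF[10]=5
  step 9: row=5, L[5]='p', prepend. Next row=LF[5]=2
  step 10: row=2, L[2]='q', prepend. Next row=LF[2]=8
  step 11: row=8, L[8]='p', prepend. Next row=LF[8]=3
  step 12: row=3, L[3]='q', prepend. Next row=LF[3]=9
  step 13: row=9, L[9]='p', prepend. Next row=LF[9]=4
Reversed output: pqpqppqprqqp$

Answer: pqpqppqprqqp$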